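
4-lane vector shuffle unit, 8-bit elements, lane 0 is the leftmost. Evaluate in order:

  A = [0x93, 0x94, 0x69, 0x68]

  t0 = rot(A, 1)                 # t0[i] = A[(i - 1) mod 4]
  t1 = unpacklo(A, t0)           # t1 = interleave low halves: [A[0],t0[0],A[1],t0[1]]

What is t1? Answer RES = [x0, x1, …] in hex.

RES = [0x93, 0x68, 0x94, 0x93]

  t0: 68 93 94 69
  t1: 93 68 94 93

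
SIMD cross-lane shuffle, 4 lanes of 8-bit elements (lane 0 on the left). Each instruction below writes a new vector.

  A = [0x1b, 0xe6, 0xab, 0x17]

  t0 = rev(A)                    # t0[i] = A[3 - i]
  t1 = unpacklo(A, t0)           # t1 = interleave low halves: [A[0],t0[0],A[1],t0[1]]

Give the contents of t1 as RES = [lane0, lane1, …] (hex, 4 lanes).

→ t0 |17|ab|e6|1b|
→ t1 |1b|17|e6|ab|

RES = [0x1b, 0x17, 0xe6, 0xab]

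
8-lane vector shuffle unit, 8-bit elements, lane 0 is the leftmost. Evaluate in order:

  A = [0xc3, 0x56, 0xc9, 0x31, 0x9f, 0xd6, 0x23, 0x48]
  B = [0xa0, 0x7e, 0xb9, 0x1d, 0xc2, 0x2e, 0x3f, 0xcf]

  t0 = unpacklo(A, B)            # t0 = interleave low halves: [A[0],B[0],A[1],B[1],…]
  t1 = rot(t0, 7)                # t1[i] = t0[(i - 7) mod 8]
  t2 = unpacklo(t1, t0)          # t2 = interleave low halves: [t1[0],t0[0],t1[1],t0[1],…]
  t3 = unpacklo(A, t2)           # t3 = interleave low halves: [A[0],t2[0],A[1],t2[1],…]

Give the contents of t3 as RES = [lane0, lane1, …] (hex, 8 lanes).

RES = [0xc3, 0xa0, 0x56, 0xc3, 0xc9, 0x56, 0x31, 0xa0]

→ t0 |c3|a0|56|7e|c9|b9|31|1d|
→ t1 |a0|56|7e|c9|b9|31|1d|c3|
→ t2 |a0|c3|56|a0|7e|56|c9|7e|
→ t3 |c3|a0|56|c3|c9|56|31|a0|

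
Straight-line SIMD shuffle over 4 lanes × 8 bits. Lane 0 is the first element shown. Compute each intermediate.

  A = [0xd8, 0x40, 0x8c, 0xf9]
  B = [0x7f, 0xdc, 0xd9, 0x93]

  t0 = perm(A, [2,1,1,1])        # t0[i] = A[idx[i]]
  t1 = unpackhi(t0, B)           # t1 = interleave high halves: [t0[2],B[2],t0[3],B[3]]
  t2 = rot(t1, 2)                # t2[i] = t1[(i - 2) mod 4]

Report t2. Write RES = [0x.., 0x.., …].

→ t0 |8c|40|40|40|
→ t1 |40|d9|40|93|
→ t2 |40|93|40|d9|

RES = [ 0x40  0x93  0x40  0xd9 ]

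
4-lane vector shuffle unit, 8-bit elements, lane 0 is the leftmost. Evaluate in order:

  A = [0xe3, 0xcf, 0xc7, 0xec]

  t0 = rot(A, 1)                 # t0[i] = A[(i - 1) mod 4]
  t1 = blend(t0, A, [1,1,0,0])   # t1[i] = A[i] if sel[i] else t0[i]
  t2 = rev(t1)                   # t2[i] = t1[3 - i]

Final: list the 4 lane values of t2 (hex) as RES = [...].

RES = [ 0xc7  0xcf  0xcf  0xe3 ]

t0 = [0xec, 0xe3, 0xcf, 0xc7]
t1 = [0xe3, 0xcf, 0xcf, 0xc7]
t2 = [0xc7, 0xcf, 0xcf, 0xe3]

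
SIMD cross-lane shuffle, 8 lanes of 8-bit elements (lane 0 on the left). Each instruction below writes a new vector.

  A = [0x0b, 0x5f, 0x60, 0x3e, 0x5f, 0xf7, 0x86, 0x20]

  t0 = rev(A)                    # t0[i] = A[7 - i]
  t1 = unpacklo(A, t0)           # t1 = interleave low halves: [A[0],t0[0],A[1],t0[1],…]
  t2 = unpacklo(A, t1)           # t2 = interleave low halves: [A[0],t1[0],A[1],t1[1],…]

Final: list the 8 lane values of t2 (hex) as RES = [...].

RES = [0x0b, 0x0b, 0x5f, 0x20, 0x60, 0x5f, 0x3e, 0x86]

→ t0 |20|86|f7|5f|3e|60|5f|0b|
→ t1 |0b|20|5f|86|60|f7|3e|5f|
→ t2 |0b|0b|5f|20|60|5f|3e|86|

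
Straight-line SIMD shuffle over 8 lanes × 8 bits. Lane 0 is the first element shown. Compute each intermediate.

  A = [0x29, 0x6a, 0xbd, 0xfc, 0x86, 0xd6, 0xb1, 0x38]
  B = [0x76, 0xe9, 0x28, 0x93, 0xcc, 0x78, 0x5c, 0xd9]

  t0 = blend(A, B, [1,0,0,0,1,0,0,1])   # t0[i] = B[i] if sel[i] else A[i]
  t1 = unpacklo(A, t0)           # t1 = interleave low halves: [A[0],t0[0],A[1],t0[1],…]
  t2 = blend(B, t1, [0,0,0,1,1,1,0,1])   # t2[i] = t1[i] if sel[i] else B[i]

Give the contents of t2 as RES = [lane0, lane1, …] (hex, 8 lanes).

t0 = [0x76, 0x6a, 0xbd, 0xfc, 0xcc, 0xd6, 0xb1, 0xd9]
t1 = [0x29, 0x76, 0x6a, 0x6a, 0xbd, 0xbd, 0xfc, 0xfc]
t2 = [0x76, 0xe9, 0x28, 0x6a, 0xbd, 0xbd, 0x5c, 0xfc]

RES = [ 0x76  0xe9  0x28  0x6a  0xbd  0xbd  0x5c  0xfc ]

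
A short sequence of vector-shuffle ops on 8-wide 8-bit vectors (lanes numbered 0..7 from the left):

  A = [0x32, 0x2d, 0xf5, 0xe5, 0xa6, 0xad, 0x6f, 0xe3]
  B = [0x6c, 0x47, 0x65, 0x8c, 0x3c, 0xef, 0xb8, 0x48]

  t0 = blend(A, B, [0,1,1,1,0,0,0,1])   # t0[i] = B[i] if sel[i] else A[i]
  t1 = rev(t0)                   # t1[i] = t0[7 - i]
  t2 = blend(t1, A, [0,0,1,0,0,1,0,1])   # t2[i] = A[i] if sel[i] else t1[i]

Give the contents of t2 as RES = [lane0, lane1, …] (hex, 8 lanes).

RES = [0x48, 0x6f, 0xf5, 0xa6, 0x8c, 0xad, 0x47, 0xe3]

t0 = [0x32, 0x47, 0x65, 0x8c, 0xa6, 0xad, 0x6f, 0x48]
t1 = [0x48, 0x6f, 0xad, 0xa6, 0x8c, 0x65, 0x47, 0x32]
t2 = [0x48, 0x6f, 0xf5, 0xa6, 0x8c, 0xad, 0x47, 0xe3]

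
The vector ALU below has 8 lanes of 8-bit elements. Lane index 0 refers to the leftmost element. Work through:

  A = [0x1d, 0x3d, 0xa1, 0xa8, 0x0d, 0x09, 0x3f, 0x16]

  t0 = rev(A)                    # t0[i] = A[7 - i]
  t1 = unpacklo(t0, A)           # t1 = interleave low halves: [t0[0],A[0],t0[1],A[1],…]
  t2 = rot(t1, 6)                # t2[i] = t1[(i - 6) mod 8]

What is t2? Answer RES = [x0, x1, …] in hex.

→ t0 |16|3f|09|0d|a8|a1|3d|1d|
→ t1 |16|1d|3f|3d|09|a1|0d|a8|
→ t2 |3f|3d|09|a1|0d|a8|16|1d|

RES = [0x3f, 0x3d, 0x09, 0xa1, 0x0d, 0xa8, 0x16, 0x1d]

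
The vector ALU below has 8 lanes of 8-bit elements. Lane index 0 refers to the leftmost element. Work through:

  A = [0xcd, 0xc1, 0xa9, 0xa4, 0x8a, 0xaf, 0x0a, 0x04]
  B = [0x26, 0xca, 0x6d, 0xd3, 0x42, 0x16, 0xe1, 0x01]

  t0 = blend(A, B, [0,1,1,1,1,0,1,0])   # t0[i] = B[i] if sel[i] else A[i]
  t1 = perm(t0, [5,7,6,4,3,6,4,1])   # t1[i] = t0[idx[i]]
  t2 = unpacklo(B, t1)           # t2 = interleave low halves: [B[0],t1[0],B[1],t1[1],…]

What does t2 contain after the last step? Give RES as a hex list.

RES = [0x26, 0xaf, 0xca, 0x04, 0x6d, 0xe1, 0xd3, 0x42]

t0 = [0xcd, 0xca, 0x6d, 0xd3, 0x42, 0xaf, 0xe1, 0x04]
t1 = [0xaf, 0x04, 0xe1, 0x42, 0xd3, 0xe1, 0x42, 0xca]
t2 = [0x26, 0xaf, 0xca, 0x04, 0x6d, 0xe1, 0xd3, 0x42]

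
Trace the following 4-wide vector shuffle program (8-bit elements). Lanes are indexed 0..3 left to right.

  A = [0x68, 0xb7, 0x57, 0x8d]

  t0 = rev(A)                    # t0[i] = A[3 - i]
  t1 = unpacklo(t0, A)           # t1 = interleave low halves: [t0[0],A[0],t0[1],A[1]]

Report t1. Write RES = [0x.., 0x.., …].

RES = [0x8d, 0x68, 0x57, 0xb7]

  t0: 8d 57 b7 68
  t1: 8d 68 57 b7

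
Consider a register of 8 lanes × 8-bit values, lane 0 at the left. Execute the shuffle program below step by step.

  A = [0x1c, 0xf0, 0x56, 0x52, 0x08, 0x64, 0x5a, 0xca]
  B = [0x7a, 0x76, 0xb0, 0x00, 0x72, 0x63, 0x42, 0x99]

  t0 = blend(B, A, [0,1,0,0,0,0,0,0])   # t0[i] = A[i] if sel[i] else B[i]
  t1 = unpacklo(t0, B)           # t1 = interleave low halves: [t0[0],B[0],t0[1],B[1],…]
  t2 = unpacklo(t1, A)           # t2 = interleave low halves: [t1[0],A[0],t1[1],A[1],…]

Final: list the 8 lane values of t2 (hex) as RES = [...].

RES = [0x7a, 0x1c, 0x7a, 0xf0, 0xf0, 0x56, 0x76, 0x52]

  t0: 7a f0 b0 00 72 63 42 99
  t1: 7a 7a f0 76 b0 b0 00 00
  t2: 7a 1c 7a f0 f0 56 76 52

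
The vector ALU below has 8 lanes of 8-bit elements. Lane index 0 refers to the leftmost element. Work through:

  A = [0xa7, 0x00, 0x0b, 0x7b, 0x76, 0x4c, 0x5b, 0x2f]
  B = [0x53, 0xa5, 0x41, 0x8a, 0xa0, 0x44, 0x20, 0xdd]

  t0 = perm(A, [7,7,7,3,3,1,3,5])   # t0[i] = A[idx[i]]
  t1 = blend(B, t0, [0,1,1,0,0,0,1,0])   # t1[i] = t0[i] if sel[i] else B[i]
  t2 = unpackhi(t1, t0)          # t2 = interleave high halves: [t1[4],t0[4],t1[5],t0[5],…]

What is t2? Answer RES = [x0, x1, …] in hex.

RES = [0xa0, 0x7b, 0x44, 0x00, 0x7b, 0x7b, 0xdd, 0x4c]

t0 = [0x2f, 0x2f, 0x2f, 0x7b, 0x7b, 0x00, 0x7b, 0x4c]
t1 = [0x53, 0x2f, 0x2f, 0x8a, 0xa0, 0x44, 0x7b, 0xdd]
t2 = [0xa0, 0x7b, 0x44, 0x00, 0x7b, 0x7b, 0xdd, 0x4c]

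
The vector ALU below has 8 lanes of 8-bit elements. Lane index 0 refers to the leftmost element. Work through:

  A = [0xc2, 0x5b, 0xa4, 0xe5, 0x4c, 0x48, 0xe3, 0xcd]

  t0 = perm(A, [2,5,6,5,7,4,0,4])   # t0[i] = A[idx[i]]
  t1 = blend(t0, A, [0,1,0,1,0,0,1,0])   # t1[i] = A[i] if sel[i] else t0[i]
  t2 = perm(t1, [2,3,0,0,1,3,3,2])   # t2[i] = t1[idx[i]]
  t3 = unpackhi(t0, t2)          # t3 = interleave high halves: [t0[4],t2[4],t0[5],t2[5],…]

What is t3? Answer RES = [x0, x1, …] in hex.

RES = [ 0xcd  0x5b  0x4c  0xe5  0xc2  0xe5  0x4c  0xe3 ]

→ t0 |a4|48|e3|48|cd|4c|c2|4c|
→ t1 |a4|5b|e3|e5|cd|4c|e3|4c|
→ t2 |e3|e5|a4|a4|5b|e5|e5|e3|
→ t3 |cd|5b|4c|e5|c2|e5|4c|e3|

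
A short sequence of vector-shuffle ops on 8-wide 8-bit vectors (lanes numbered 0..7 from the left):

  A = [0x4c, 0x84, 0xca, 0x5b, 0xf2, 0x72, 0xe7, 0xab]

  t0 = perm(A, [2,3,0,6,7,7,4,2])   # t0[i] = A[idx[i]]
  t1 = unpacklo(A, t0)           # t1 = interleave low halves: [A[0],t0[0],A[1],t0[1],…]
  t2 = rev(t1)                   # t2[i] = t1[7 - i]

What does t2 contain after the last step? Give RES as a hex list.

t0 = [0xca, 0x5b, 0x4c, 0xe7, 0xab, 0xab, 0xf2, 0xca]
t1 = [0x4c, 0xca, 0x84, 0x5b, 0xca, 0x4c, 0x5b, 0xe7]
t2 = [0xe7, 0x5b, 0x4c, 0xca, 0x5b, 0x84, 0xca, 0x4c]

RES = [0xe7, 0x5b, 0x4c, 0xca, 0x5b, 0x84, 0xca, 0x4c]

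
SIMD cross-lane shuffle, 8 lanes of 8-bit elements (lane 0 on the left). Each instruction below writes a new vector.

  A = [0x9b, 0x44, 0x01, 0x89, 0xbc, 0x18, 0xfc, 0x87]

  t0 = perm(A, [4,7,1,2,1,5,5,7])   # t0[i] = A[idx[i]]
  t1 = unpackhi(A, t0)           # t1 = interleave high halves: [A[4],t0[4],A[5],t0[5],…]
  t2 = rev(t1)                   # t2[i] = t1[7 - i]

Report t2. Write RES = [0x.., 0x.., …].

  t0: bc 87 44 01 44 18 18 87
  t1: bc 44 18 18 fc 18 87 87
  t2: 87 87 18 fc 18 18 44 bc

RES = [0x87, 0x87, 0x18, 0xfc, 0x18, 0x18, 0x44, 0xbc]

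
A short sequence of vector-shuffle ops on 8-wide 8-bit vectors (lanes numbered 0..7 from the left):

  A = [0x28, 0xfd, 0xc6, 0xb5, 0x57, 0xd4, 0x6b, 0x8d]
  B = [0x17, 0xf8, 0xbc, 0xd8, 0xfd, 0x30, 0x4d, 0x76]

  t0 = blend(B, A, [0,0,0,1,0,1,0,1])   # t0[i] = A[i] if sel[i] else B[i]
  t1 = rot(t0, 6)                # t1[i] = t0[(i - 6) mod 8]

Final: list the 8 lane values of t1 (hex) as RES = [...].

t0 = [0x17, 0xf8, 0xbc, 0xb5, 0xfd, 0xd4, 0x4d, 0x8d]
t1 = [0xbc, 0xb5, 0xfd, 0xd4, 0x4d, 0x8d, 0x17, 0xf8]

RES = [ 0xbc  0xb5  0xfd  0xd4  0x4d  0x8d  0x17  0xf8 ]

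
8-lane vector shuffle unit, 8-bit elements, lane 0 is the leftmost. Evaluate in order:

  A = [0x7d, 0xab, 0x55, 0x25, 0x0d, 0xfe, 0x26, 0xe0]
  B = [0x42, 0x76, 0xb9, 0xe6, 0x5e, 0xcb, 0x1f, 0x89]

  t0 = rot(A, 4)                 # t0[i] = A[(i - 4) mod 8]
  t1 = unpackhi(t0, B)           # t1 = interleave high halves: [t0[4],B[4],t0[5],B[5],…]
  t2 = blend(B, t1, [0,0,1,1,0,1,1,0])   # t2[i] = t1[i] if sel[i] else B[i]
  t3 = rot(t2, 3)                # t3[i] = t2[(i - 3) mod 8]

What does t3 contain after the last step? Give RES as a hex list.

t0 = [0x0d, 0xfe, 0x26, 0xe0, 0x7d, 0xab, 0x55, 0x25]
t1 = [0x7d, 0x5e, 0xab, 0xcb, 0x55, 0x1f, 0x25, 0x89]
t2 = [0x42, 0x76, 0xab, 0xcb, 0x5e, 0x1f, 0x25, 0x89]
t3 = [0x1f, 0x25, 0x89, 0x42, 0x76, 0xab, 0xcb, 0x5e]

RES = [ 0x1f  0x25  0x89  0x42  0x76  0xab  0xcb  0x5e ]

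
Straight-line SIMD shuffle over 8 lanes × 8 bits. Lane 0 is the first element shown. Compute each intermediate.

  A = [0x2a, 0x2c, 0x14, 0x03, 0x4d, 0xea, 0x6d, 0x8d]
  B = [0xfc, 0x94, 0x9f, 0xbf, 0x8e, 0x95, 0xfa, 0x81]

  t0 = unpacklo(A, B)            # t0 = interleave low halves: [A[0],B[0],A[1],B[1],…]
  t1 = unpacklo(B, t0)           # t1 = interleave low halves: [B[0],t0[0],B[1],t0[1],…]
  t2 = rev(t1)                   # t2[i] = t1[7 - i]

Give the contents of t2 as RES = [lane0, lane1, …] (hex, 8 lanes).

RES = [ 0x94  0xbf  0x2c  0x9f  0xfc  0x94  0x2a  0xfc ]

  t0: 2a fc 2c 94 14 9f 03 bf
  t1: fc 2a 94 fc 9f 2c bf 94
  t2: 94 bf 2c 9f fc 94 2a fc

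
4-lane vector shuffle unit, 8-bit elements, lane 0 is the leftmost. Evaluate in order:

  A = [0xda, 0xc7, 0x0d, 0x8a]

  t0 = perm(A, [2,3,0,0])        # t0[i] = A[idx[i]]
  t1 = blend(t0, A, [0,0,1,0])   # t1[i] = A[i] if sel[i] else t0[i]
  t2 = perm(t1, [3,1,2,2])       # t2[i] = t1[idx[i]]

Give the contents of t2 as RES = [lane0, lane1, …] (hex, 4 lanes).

RES = [ 0xda  0x8a  0x0d  0x0d ]

t0 = [0x0d, 0x8a, 0xda, 0xda]
t1 = [0x0d, 0x8a, 0x0d, 0xda]
t2 = [0xda, 0x8a, 0x0d, 0x0d]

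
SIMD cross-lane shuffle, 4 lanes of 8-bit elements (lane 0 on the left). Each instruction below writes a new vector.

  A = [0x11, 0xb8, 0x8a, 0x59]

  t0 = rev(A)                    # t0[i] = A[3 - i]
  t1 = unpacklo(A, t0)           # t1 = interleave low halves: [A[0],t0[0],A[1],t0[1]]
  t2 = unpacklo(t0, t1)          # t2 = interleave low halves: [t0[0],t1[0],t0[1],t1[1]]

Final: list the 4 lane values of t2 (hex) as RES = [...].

→ t0 |59|8a|b8|11|
→ t1 |11|59|b8|8a|
→ t2 |59|11|8a|59|

RES = [0x59, 0x11, 0x8a, 0x59]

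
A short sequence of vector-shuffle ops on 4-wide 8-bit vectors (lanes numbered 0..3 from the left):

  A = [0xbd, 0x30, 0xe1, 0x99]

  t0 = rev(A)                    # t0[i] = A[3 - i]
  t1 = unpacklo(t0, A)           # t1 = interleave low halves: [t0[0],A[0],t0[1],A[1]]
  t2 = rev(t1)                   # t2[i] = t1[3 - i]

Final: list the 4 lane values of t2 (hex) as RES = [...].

  t0: 99 e1 30 bd
  t1: 99 bd e1 30
  t2: 30 e1 bd 99

RES = [ 0x30  0xe1  0xbd  0x99 ]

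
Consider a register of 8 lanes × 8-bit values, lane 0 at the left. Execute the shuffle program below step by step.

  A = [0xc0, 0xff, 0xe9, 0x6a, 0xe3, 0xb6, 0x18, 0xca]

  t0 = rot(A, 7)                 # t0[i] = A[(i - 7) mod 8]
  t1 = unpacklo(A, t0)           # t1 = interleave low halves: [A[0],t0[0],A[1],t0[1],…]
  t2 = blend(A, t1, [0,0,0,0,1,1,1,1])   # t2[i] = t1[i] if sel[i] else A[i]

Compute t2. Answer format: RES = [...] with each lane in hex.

RES = [ 0xc0  0xff  0xe9  0x6a  0xe9  0x6a  0x6a  0xe3 ]

  t0: ff e9 6a e3 b6 18 ca c0
  t1: c0 ff ff e9 e9 6a 6a e3
  t2: c0 ff e9 6a e9 6a 6a e3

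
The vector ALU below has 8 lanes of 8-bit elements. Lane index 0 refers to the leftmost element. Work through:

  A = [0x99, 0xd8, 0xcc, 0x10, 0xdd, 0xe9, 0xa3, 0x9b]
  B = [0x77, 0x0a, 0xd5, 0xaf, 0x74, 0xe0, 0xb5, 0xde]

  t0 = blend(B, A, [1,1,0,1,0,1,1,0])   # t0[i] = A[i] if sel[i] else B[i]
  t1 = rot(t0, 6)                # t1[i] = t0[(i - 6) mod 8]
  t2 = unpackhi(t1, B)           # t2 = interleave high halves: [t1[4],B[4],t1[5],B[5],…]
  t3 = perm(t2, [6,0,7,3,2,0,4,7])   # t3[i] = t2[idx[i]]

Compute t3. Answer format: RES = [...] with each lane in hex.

t0 = [0x99, 0xd8, 0xd5, 0x10, 0x74, 0xe9, 0xa3, 0xde]
t1 = [0xd5, 0x10, 0x74, 0xe9, 0xa3, 0xde, 0x99, 0xd8]
t2 = [0xa3, 0x74, 0xde, 0xe0, 0x99, 0xb5, 0xd8, 0xde]
t3 = [0xd8, 0xa3, 0xde, 0xe0, 0xde, 0xa3, 0x99, 0xde]

RES = [0xd8, 0xa3, 0xde, 0xe0, 0xde, 0xa3, 0x99, 0xde]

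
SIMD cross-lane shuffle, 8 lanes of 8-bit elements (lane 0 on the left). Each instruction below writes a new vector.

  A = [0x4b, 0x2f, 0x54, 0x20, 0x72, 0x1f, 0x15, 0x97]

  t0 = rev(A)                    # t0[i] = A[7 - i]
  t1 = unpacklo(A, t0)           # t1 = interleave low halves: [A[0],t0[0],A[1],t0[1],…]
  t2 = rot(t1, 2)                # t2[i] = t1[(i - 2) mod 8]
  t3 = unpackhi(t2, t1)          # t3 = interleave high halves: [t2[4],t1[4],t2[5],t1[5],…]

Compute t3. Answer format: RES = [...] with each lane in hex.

t0 = [0x97, 0x15, 0x1f, 0x72, 0x20, 0x54, 0x2f, 0x4b]
t1 = [0x4b, 0x97, 0x2f, 0x15, 0x54, 0x1f, 0x20, 0x72]
t2 = [0x20, 0x72, 0x4b, 0x97, 0x2f, 0x15, 0x54, 0x1f]
t3 = [0x2f, 0x54, 0x15, 0x1f, 0x54, 0x20, 0x1f, 0x72]

RES = [0x2f, 0x54, 0x15, 0x1f, 0x54, 0x20, 0x1f, 0x72]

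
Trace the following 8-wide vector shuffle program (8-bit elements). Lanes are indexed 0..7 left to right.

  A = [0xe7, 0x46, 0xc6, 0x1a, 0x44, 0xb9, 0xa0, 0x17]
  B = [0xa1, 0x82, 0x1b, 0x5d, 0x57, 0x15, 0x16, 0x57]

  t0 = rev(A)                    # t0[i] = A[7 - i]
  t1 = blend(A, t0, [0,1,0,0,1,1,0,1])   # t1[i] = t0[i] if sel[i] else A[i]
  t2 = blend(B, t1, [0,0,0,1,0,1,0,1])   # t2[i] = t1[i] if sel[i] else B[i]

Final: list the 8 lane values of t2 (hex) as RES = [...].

RES = [ 0xa1  0x82  0x1b  0x1a  0x57  0xc6  0x16  0xe7 ]

  t0: 17 a0 b9 44 1a c6 46 e7
  t1: e7 a0 c6 1a 1a c6 a0 e7
  t2: a1 82 1b 1a 57 c6 16 e7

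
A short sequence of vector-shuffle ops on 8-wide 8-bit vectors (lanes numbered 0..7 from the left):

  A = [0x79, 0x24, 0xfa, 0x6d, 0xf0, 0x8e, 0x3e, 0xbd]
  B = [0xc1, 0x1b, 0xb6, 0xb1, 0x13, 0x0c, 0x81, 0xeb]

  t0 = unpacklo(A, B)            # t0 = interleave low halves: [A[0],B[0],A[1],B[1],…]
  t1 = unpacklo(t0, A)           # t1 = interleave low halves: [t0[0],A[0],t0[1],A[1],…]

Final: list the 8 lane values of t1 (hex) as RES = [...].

→ t0 |79|c1|24|1b|fa|b6|6d|b1|
→ t1 |79|79|c1|24|24|fa|1b|6d|

RES = [ 0x79  0x79  0xc1  0x24  0x24  0xfa  0x1b  0x6d ]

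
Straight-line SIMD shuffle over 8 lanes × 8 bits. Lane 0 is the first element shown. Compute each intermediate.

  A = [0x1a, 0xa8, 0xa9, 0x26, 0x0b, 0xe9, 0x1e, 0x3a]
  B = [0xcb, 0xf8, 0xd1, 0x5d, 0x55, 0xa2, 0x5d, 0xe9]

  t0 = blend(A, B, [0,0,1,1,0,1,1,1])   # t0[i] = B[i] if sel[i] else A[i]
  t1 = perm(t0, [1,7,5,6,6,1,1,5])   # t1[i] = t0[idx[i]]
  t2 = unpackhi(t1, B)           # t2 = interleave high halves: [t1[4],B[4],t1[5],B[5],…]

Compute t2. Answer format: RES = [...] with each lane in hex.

  t0: 1a a8 d1 5d 0b a2 5d e9
  t1: a8 e9 a2 5d 5d a8 a8 a2
  t2: 5d 55 a8 a2 a8 5d a2 e9

RES = [ 0x5d  0x55  0xa8  0xa2  0xa8  0x5d  0xa2  0xe9 ]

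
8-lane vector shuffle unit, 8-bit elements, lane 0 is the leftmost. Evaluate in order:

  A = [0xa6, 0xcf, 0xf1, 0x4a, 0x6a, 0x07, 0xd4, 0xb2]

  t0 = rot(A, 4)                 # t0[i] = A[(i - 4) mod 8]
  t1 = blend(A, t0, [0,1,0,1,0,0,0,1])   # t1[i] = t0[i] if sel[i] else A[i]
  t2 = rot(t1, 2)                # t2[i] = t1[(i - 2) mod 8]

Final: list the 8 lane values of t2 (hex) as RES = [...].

RES = [0xd4, 0x4a, 0xa6, 0x07, 0xf1, 0xb2, 0x6a, 0x07]

t0 = [0x6a, 0x07, 0xd4, 0xb2, 0xa6, 0xcf, 0xf1, 0x4a]
t1 = [0xa6, 0x07, 0xf1, 0xb2, 0x6a, 0x07, 0xd4, 0x4a]
t2 = [0xd4, 0x4a, 0xa6, 0x07, 0xf1, 0xb2, 0x6a, 0x07]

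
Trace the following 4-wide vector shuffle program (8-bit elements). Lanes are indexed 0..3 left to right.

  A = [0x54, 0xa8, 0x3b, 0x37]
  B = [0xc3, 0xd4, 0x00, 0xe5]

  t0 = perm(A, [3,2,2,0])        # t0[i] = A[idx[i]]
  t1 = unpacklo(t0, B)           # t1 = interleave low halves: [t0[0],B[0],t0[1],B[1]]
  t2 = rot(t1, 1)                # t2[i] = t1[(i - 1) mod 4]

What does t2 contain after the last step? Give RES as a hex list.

→ t0 |37|3b|3b|54|
→ t1 |37|c3|3b|d4|
→ t2 |d4|37|c3|3b|

RES = [ 0xd4  0x37  0xc3  0x3b ]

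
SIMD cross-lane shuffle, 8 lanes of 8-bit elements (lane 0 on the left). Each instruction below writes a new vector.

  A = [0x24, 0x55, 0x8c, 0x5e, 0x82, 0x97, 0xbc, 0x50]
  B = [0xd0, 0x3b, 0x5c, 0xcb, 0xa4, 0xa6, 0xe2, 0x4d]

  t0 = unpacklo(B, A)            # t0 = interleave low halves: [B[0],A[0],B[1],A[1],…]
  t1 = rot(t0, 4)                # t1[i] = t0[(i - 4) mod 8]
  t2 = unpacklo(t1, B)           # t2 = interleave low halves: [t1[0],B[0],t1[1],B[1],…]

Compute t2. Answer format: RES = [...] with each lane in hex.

RES = [0x5c, 0xd0, 0x8c, 0x3b, 0xcb, 0x5c, 0x5e, 0xcb]

t0 = [0xd0, 0x24, 0x3b, 0x55, 0x5c, 0x8c, 0xcb, 0x5e]
t1 = [0x5c, 0x8c, 0xcb, 0x5e, 0xd0, 0x24, 0x3b, 0x55]
t2 = [0x5c, 0xd0, 0x8c, 0x3b, 0xcb, 0x5c, 0x5e, 0xcb]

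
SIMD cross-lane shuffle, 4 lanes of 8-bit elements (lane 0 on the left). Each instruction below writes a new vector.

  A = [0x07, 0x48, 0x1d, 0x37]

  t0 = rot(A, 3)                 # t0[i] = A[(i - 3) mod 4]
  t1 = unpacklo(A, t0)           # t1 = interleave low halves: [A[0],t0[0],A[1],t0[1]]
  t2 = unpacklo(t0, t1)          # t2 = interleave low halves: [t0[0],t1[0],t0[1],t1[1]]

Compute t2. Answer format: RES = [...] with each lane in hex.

RES = [ 0x48  0x07  0x1d  0x48 ]

→ t0 |48|1d|37|07|
→ t1 |07|48|48|1d|
→ t2 |48|07|1d|48|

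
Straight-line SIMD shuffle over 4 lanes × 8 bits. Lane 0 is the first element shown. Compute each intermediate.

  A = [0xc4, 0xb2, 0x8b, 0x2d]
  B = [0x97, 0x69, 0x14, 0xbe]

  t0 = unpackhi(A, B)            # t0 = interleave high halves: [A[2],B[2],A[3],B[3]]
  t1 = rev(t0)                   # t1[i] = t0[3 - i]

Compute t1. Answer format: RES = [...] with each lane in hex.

→ t0 |8b|14|2d|be|
→ t1 |be|2d|14|8b|

RES = [0xbe, 0x2d, 0x14, 0x8b]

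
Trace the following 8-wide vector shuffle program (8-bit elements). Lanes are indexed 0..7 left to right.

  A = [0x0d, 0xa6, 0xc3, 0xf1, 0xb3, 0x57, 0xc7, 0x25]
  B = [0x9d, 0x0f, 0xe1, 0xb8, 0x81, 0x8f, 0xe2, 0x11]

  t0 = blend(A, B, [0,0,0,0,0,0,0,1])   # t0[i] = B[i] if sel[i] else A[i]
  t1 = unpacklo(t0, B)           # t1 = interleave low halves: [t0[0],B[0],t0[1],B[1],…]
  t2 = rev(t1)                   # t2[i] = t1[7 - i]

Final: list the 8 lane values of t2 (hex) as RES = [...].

RES = [ 0xb8  0xf1  0xe1  0xc3  0x0f  0xa6  0x9d  0x0d ]

  t0: 0d a6 c3 f1 b3 57 c7 11
  t1: 0d 9d a6 0f c3 e1 f1 b8
  t2: b8 f1 e1 c3 0f a6 9d 0d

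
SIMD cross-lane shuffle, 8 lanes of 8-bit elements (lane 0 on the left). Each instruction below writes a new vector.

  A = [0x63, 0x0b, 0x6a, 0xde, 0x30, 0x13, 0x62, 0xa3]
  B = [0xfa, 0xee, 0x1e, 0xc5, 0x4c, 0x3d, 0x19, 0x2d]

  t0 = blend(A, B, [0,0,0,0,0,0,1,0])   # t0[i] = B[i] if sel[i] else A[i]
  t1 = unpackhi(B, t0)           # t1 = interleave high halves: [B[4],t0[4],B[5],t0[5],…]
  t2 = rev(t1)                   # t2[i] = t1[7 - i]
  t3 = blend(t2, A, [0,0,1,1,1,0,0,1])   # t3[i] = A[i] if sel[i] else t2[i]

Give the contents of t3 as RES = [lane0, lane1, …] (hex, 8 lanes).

RES = [0xa3, 0x2d, 0x6a, 0xde, 0x30, 0x3d, 0x30, 0xa3]

  t0: 63 0b 6a de 30 13 19 a3
  t1: 4c 30 3d 13 19 19 2d a3
  t2: a3 2d 19 19 13 3d 30 4c
  t3: a3 2d 6a de 30 3d 30 a3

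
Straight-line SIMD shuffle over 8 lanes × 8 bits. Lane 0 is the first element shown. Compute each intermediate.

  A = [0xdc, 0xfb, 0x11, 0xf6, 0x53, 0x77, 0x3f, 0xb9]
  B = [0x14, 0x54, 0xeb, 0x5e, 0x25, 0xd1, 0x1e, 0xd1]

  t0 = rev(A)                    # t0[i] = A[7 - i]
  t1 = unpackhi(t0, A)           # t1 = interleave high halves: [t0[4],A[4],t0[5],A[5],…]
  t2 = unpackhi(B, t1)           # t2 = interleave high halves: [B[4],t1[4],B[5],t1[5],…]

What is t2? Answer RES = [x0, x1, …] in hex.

  t0: b9 3f 77 53 f6 11 fb dc
  t1: f6 53 11 77 fb 3f dc b9
  t2: 25 fb d1 3f 1e dc d1 b9

RES = [0x25, 0xfb, 0xd1, 0x3f, 0x1e, 0xdc, 0xd1, 0xb9]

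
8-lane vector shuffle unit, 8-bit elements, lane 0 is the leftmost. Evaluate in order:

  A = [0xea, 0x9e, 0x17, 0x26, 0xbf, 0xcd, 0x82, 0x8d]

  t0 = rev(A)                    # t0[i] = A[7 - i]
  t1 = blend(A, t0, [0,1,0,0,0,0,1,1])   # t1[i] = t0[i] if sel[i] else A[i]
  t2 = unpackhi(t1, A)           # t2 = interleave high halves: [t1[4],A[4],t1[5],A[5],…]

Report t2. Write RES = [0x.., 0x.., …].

RES = [ 0xbf  0xbf  0xcd  0xcd  0x9e  0x82  0xea  0x8d ]

→ t0 |8d|82|cd|bf|26|17|9e|ea|
→ t1 |ea|82|17|26|bf|cd|9e|ea|
→ t2 |bf|bf|cd|cd|9e|82|ea|8d|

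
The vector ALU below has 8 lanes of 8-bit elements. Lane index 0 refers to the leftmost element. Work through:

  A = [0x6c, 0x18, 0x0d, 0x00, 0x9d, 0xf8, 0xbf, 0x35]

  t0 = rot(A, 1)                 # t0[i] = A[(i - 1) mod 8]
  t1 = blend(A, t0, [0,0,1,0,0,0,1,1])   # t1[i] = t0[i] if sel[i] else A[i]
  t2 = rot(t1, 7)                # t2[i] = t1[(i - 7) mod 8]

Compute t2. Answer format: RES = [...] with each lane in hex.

RES = [ 0x18  0x18  0x00  0x9d  0xf8  0xf8  0xbf  0x6c ]

t0 = [0x35, 0x6c, 0x18, 0x0d, 0x00, 0x9d, 0xf8, 0xbf]
t1 = [0x6c, 0x18, 0x18, 0x00, 0x9d, 0xf8, 0xf8, 0xbf]
t2 = [0x18, 0x18, 0x00, 0x9d, 0xf8, 0xf8, 0xbf, 0x6c]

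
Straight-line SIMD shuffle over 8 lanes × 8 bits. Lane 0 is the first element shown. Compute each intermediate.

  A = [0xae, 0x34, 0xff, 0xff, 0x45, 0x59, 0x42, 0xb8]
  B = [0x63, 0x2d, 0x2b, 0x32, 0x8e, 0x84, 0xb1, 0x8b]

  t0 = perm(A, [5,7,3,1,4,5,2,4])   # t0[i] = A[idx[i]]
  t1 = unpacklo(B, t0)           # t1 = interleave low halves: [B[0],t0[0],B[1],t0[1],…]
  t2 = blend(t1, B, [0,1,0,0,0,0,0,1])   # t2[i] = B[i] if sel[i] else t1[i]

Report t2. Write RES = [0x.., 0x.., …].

→ t0 |59|b8|ff|34|45|59|ff|45|
→ t1 |63|59|2d|b8|2b|ff|32|34|
→ t2 |63|2d|2d|b8|2b|ff|32|8b|

RES = [0x63, 0x2d, 0x2d, 0xb8, 0x2b, 0xff, 0x32, 0x8b]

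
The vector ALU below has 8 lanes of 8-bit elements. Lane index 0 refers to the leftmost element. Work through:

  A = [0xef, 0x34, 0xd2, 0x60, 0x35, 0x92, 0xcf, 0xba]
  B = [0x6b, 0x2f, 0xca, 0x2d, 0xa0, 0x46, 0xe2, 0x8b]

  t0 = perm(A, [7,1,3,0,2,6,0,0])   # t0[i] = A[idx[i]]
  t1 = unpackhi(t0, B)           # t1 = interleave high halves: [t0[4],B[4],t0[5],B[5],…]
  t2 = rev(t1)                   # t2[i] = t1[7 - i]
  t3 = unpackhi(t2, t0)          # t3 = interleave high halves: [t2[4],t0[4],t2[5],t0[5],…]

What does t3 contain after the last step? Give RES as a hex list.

  t0: ba 34 60 ef d2 cf ef ef
  t1: d2 a0 cf 46 ef e2 ef 8b
  t2: 8b ef e2 ef 46 cf a0 d2
  t3: 46 d2 cf cf a0 ef d2 ef

RES = [0x46, 0xd2, 0xcf, 0xcf, 0xa0, 0xef, 0xd2, 0xef]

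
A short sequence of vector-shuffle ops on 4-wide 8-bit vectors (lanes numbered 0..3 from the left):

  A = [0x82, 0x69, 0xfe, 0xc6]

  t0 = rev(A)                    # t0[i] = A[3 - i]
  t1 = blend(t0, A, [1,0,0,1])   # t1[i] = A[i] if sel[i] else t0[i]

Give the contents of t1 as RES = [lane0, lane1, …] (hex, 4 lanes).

RES = [ 0x82  0xfe  0x69  0xc6 ]

→ t0 |c6|fe|69|82|
→ t1 |82|fe|69|c6|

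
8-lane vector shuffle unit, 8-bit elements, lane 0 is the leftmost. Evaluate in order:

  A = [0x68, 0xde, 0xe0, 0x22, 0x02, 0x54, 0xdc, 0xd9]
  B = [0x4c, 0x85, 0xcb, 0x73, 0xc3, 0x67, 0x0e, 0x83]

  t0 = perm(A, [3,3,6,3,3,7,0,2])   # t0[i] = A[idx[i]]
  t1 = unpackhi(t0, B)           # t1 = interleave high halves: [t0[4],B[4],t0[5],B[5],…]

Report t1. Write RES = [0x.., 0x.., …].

t0 = [0x22, 0x22, 0xdc, 0x22, 0x22, 0xd9, 0x68, 0xe0]
t1 = [0x22, 0xc3, 0xd9, 0x67, 0x68, 0x0e, 0xe0, 0x83]

RES = [0x22, 0xc3, 0xd9, 0x67, 0x68, 0x0e, 0xe0, 0x83]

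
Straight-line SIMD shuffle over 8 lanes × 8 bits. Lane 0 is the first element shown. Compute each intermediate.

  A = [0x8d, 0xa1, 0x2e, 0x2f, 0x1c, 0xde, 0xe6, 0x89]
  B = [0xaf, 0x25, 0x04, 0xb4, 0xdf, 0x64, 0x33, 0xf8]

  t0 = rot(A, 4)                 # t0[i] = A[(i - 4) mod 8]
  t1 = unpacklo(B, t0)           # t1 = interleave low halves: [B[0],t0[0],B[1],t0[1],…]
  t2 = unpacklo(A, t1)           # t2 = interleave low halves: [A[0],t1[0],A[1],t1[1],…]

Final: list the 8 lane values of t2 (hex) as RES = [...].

t0 = [0x1c, 0xde, 0xe6, 0x89, 0x8d, 0xa1, 0x2e, 0x2f]
t1 = [0xaf, 0x1c, 0x25, 0xde, 0x04, 0xe6, 0xb4, 0x89]
t2 = [0x8d, 0xaf, 0xa1, 0x1c, 0x2e, 0x25, 0x2f, 0xde]

RES = [ 0x8d  0xaf  0xa1  0x1c  0x2e  0x25  0x2f  0xde ]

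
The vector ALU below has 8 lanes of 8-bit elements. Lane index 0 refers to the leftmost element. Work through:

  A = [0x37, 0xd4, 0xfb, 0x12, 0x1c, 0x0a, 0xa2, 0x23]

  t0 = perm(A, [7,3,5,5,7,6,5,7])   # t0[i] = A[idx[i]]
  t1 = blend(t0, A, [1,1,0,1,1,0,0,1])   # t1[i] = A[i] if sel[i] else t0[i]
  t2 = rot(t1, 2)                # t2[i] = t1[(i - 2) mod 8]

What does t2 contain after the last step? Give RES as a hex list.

→ t0 |23|12|0a|0a|23|a2|0a|23|
→ t1 |37|d4|0a|12|1c|a2|0a|23|
→ t2 |0a|23|37|d4|0a|12|1c|a2|

RES = [0x0a, 0x23, 0x37, 0xd4, 0x0a, 0x12, 0x1c, 0xa2]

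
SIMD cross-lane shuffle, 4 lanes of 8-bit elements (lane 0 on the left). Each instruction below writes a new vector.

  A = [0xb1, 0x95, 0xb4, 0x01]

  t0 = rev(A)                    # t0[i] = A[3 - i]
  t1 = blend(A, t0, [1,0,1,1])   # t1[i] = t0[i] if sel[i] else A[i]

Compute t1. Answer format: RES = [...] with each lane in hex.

t0 = [0x01, 0xb4, 0x95, 0xb1]
t1 = [0x01, 0x95, 0x95, 0xb1]

RES = [ 0x01  0x95  0x95  0xb1 ]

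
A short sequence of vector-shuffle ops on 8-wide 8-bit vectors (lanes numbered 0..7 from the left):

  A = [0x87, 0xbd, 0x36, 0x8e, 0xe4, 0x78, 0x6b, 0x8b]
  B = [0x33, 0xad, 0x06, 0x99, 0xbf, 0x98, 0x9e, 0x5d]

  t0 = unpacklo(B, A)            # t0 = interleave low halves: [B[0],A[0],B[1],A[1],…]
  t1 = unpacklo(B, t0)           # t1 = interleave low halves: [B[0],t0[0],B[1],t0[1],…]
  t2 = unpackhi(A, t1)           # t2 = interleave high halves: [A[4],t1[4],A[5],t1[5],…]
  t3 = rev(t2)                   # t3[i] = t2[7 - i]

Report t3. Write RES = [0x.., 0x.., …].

  t0: 33 87 ad bd 06 36 99 8e
  t1: 33 33 ad 87 06 ad 99 bd
  t2: e4 06 78 ad 6b 99 8b bd
  t3: bd 8b 99 6b ad 78 06 e4

RES = [0xbd, 0x8b, 0x99, 0x6b, 0xad, 0x78, 0x06, 0xe4]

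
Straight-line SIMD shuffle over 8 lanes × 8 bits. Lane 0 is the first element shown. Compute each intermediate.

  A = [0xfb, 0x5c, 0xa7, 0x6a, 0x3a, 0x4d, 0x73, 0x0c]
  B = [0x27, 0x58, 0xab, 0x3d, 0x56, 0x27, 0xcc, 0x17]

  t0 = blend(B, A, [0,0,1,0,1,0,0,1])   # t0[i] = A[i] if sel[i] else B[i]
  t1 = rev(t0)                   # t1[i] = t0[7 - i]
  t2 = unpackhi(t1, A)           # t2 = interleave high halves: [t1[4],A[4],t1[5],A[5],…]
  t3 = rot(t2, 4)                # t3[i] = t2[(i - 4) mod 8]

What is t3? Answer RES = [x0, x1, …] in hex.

t0 = [0x27, 0x58, 0xa7, 0x3d, 0x3a, 0x27, 0xcc, 0x0c]
t1 = [0x0c, 0xcc, 0x27, 0x3a, 0x3d, 0xa7, 0x58, 0x27]
t2 = [0x3d, 0x3a, 0xa7, 0x4d, 0x58, 0x73, 0x27, 0x0c]
t3 = [0x58, 0x73, 0x27, 0x0c, 0x3d, 0x3a, 0xa7, 0x4d]

RES = [0x58, 0x73, 0x27, 0x0c, 0x3d, 0x3a, 0xa7, 0x4d]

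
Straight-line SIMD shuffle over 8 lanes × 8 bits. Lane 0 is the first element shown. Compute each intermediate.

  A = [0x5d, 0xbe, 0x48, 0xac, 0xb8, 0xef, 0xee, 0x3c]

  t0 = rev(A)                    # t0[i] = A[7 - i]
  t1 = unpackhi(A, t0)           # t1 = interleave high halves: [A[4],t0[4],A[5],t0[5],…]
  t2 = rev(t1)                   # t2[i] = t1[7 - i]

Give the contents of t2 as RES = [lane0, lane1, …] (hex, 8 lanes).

RES = [ 0x5d  0x3c  0xbe  0xee  0x48  0xef  0xac  0xb8 ]

→ t0 |3c|ee|ef|b8|ac|48|be|5d|
→ t1 |b8|ac|ef|48|ee|be|3c|5d|
→ t2 |5d|3c|be|ee|48|ef|ac|b8|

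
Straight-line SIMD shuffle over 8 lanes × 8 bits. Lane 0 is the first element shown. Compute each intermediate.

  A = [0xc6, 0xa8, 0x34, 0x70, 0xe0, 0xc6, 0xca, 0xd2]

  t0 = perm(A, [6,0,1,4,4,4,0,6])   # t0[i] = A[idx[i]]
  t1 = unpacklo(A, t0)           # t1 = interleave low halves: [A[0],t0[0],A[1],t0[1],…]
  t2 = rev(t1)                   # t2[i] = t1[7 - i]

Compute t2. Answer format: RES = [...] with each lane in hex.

t0 = [0xca, 0xc6, 0xa8, 0xe0, 0xe0, 0xe0, 0xc6, 0xca]
t1 = [0xc6, 0xca, 0xa8, 0xc6, 0x34, 0xa8, 0x70, 0xe0]
t2 = [0xe0, 0x70, 0xa8, 0x34, 0xc6, 0xa8, 0xca, 0xc6]

RES = [0xe0, 0x70, 0xa8, 0x34, 0xc6, 0xa8, 0xca, 0xc6]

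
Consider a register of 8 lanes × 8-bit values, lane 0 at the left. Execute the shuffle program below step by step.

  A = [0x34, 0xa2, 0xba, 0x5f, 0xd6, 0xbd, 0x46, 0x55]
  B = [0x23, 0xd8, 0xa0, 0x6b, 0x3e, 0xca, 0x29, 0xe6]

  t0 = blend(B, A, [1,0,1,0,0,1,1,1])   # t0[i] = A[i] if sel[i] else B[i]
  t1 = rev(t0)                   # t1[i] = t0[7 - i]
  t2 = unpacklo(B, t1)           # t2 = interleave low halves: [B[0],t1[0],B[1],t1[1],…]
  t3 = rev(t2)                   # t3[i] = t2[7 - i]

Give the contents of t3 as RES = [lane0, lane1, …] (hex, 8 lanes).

t0 = [0x34, 0xd8, 0xba, 0x6b, 0x3e, 0xbd, 0x46, 0x55]
t1 = [0x55, 0x46, 0xbd, 0x3e, 0x6b, 0xba, 0xd8, 0x34]
t2 = [0x23, 0x55, 0xd8, 0x46, 0xa0, 0xbd, 0x6b, 0x3e]
t3 = [0x3e, 0x6b, 0xbd, 0xa0, 0x46, 0xd8, 0x55, 0x23]

RES = [ 0x3e  0x6b  0xbd  0xa0  0x46  0xd8  0x55  0x23 ]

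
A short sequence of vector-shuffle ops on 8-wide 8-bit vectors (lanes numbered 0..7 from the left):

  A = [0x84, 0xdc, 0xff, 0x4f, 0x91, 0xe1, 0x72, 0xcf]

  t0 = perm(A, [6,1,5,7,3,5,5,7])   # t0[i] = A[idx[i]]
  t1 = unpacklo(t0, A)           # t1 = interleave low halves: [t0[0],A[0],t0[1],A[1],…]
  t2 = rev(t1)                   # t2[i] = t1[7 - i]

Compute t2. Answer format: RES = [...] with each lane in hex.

t0 = [0x72, 0xdc, 0xe1, 0xcf, 0x4f, 0xe1, 0xe1, 0xcf]
t1 = [0x72, 0x84, 0xdc, 0xdc, 0xe1, 0xff, 0xcf, 0x4f]
t2 = [0x4f, 0xcf, 0xff, 0xe1, 0xdc, 0xdc, 0x84, 0x72]

RES = [0x4f, 0xcf, 0xff, 0xe1, 0xdc, 0xdc, 0x84, 0x72]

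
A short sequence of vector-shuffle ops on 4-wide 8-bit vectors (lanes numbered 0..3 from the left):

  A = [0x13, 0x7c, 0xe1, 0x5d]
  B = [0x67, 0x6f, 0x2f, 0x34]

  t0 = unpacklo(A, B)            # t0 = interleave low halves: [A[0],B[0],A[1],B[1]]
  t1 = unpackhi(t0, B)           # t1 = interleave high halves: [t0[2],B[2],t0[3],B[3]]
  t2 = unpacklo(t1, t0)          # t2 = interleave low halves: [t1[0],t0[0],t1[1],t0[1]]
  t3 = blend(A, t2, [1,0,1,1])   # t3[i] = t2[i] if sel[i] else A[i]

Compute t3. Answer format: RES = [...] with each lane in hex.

RES = [0x7c, 0x7c, 0x2f, 0x67]

t0 = [0x13, 0x67, 0x7c, 0x6f]
t1 = [0x7c, 0x2f, 0x6f, 0x34]
t2 = [0x7c, 0x13, 0x2f, 0x67]
t3 = [0x7c, 0x7c, 0x2f, 0x67]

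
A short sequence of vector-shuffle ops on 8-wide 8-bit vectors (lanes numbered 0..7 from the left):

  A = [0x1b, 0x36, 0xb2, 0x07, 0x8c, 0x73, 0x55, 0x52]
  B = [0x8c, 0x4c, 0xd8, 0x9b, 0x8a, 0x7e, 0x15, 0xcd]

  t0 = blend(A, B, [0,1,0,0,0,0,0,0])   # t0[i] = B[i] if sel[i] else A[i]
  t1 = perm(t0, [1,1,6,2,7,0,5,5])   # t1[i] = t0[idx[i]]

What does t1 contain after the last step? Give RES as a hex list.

  t0: 1b 4c b2 07 8c 73 55 52
  t1: 4c 4c 55 b2 52 1b 73 73

RES = [0x4c, 0x4c, 0x55, 0xb2, 0x52, 0x1b, 0x73, 0x73]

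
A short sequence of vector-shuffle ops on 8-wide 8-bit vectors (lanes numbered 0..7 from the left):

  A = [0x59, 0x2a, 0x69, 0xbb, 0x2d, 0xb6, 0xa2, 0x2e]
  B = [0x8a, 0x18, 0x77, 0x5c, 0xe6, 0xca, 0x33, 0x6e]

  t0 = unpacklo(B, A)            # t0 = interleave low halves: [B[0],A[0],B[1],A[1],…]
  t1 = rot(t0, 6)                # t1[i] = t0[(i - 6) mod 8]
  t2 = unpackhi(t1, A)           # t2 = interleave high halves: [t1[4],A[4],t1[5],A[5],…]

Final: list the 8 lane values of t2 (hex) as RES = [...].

RES = [0x5c, 0x2d, 0xbb, 0xb6, 0x8a, 0xa2, 0x59, 0x2e]

→ t0 |8a|59|18|2a|77|69|5c|bb|
→ t1 |18|2a|77|69|5c|bb|8a|59|
→ t2 |5c|2d|bb|b6|8a|a2|59|2e|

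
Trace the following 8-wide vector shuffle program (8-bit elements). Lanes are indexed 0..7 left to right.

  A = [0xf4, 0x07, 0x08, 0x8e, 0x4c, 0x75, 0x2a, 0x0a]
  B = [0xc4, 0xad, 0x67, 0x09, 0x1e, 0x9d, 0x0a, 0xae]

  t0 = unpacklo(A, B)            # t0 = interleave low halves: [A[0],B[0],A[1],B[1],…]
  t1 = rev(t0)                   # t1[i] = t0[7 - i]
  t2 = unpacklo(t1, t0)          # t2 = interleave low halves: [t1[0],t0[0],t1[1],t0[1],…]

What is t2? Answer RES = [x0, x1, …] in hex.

RES = [0x09, 0xf4, 0x8e, 0xc4, 0x67, 0x07, 0x08, 0xad]

t0 = [0xf4, 0xc4, 0x07, 0xad, 0x08, 0x67, 0x8e, 0x09]
t1 = [0x09, 0x8e, 0x67, 0x08, 0xad, 0x07, 0xc4, 0xf4]
t2 = [0x09, 0xf4, 0x8e, 0xc4, 0x67, 0x07, 0x08, 0xad]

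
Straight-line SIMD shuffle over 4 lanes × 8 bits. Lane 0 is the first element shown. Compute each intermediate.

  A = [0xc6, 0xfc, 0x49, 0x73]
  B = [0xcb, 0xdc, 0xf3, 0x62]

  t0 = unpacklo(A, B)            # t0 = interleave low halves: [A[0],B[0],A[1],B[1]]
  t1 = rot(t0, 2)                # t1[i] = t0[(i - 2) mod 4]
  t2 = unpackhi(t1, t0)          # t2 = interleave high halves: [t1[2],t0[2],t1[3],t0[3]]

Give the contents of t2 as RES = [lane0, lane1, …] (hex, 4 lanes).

RES = [ 0xc6  0xfc  0xcb  0xdc ]

→ t0 |c6|cb|fc|dc|
→ t1 |fc|dc|c6|cb|
→ t2 |c6|fc|cb|dc|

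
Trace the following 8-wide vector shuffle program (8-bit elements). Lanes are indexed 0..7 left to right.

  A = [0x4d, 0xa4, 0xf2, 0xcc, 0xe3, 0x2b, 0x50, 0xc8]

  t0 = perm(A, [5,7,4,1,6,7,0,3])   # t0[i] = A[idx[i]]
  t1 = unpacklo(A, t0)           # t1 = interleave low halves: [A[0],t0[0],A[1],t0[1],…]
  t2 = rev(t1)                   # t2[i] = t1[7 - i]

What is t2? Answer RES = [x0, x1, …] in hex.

  t0: 2b c8 e3 a4 50 c8 4d cc
  t1: 4d 2b a4 c8 f2 e3 cc a4
  t2: a4 cc e3 f2 c8 a4 2b 4d

RES = [ 0xa4  0xcc  0xe3  0xf2  0xc8  0xa4  0x2b  0x4d ]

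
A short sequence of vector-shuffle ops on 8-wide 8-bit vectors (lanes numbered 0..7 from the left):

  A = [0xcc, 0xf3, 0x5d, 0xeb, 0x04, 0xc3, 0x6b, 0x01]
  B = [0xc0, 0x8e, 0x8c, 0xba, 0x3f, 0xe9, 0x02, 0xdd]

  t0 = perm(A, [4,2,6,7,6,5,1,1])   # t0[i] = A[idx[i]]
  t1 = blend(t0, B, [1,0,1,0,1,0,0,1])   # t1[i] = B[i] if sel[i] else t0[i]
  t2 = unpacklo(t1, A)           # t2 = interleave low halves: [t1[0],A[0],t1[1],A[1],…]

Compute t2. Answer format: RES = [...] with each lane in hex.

RES = [ 0xc0  0xcc  0x5d  0xf3  0x8c  0x5d  0x01  0xeb ]

→ t0 |04|5d|6b|01|6b|c3|f3|f3|
→ t1 |c0|5d|8c|01|3f|c3|f3|dd|
→ t2 |c0|cc|5d|f3|8c|5d|01|eb|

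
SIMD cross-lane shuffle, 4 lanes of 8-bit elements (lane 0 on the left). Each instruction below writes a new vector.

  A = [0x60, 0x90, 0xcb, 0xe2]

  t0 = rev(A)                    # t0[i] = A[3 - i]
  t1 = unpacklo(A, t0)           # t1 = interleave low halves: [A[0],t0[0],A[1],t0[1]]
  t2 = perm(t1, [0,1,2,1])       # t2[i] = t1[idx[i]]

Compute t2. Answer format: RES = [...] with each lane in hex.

t0 = [0xe2, 0xcb, 0x90, 0x60]
t1 = [0x60, 0xe2, 0x90, 0xcb]
t2 = [0x60, 0xe2, 0x90, 0xe2]

RES = [0x60, 0xe2, 0x90, 0xe2]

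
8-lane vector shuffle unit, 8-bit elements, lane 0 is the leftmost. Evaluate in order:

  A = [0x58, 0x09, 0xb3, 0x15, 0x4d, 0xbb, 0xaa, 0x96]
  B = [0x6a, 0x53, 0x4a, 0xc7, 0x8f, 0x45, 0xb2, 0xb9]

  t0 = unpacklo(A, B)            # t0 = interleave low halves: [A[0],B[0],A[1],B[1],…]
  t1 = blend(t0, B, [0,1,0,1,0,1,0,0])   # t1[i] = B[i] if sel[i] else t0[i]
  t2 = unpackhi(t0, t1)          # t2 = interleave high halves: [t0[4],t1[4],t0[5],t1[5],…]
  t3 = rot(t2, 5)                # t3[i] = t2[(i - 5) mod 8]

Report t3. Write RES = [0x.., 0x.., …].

RES = [0x45, 0x15, 0x15, 0xc7, 0xc7, 0xb3, 0xb3, 0x4a]

  t0: 58 6a 09 53 b3 4a 15 c7
  t1: 58 53 09 c7 b3 45 15 c7
  t2: b3 b3 4a 45 15 15 c7 c7
  t3: 45 15 15 c7 c7 b3 b3 4a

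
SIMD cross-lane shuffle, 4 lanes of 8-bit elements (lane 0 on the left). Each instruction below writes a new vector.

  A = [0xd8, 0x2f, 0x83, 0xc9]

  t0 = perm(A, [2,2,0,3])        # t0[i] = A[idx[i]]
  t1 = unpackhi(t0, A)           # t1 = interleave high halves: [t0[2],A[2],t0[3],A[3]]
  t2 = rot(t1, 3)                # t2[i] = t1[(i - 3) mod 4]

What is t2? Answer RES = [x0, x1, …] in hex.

RES = [0x83, 0xc9, 0xc9, 0xd8]

  t0: 83 83 d8 c9
  t1: d8 83 c9 c9
  t2: 83 c9 c9 d8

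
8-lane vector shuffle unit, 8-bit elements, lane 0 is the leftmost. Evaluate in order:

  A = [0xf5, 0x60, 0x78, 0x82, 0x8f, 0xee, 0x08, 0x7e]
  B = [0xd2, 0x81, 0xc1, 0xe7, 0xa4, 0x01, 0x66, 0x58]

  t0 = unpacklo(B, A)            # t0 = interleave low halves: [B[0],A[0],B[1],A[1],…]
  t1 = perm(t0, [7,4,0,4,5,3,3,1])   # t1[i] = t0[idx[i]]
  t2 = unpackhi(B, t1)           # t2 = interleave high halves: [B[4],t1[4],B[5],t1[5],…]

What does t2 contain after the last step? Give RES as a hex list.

RES = [ 0xa4  0x78  0x01  0x60  0x66  0x60  0x58  0xf5 ]

→ t0 |d2|f5|81|60|c1|78|e7|82|
→ t1 |82|c1|d2|c1|78|60|60|f5|
→ t2 |a4|78|01|60|66|60|58|f5|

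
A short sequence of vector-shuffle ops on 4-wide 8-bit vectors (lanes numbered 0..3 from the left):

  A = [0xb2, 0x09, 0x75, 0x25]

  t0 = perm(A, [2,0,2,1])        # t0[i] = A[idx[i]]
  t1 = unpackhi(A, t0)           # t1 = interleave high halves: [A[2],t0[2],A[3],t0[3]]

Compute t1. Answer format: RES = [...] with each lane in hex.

RES = [0x75, 0x75, 0x25, 0x09]

→ t0 |75|b2|75|09|
→ t1 |75|75|25|09|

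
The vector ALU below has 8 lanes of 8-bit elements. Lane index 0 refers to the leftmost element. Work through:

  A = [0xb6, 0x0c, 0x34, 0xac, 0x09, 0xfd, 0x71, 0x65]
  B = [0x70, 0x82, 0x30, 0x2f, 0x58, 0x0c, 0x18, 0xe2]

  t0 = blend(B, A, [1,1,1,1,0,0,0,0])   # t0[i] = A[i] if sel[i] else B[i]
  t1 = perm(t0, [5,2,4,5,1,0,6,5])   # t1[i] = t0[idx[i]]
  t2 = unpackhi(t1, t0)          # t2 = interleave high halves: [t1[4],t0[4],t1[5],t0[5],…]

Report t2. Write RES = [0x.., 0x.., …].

RES = [ 0x0c  0x58  0xb6  0x0c  0x18  0x18  0x0c  0xe2 ]

→ t0 |b6|0c|34|ac|58|0c|18|e2|
→ t1 |0c|34|58|0c|0c|b6|18|0c|
→ t2 |0c|58|b6|0c|18|18|0c|e2|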